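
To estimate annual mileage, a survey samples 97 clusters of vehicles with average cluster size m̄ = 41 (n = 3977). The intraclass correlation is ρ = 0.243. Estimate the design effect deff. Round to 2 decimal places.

deff = 1 + (41 − 1)·0.243 = 1 + 9.72 = 10.72.

10.72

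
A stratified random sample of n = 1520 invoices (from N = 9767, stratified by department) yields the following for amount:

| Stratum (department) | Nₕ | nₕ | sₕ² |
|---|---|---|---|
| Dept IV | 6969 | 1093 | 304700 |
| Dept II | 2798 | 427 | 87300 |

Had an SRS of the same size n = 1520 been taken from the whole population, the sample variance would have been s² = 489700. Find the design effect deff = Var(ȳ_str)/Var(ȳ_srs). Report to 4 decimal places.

0.4922

Var(ȳ_str) = Σ Wₕ²(1−fₕ)sₕ²/nₕ with Wₕ = Nₕ/9767:
  Dept IV: (6969/9767)²·(1−1093/6969)·304700/1093 = 119.66914
  Dept II: (2798/9767)²·(1−427/2798)·87300/427 = 14.218155
  → Var(ȳ_str) = 133.8873.
Var(ȳ_srs) = (1 − 1520/9767)·489700/1520 = 272.03283.
deff = 133.8873 / 272.03283 = 0.4922.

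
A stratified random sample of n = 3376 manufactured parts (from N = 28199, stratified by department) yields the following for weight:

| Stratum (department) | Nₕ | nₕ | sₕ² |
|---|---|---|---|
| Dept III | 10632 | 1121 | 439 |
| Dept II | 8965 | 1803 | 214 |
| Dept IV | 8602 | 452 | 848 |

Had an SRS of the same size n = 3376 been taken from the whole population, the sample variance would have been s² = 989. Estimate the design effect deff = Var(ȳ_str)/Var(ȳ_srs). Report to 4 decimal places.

Var(ȳ_str) = Σ Wₕ²(1−fₕ)sₕ²/nₕ with Wₕ = Nₕ/28199:
  Dept III: (10632/28199)²·(1−1121/10632)·439/1121 = 0.049800378
  Dept II: (8965/28199)²·(1−1803/8965)·214/1803 = 0.0095837448
  Dept IV: (8602/28199)²·(1−452/8602)·848/452 = 0.1654044
  → Var(ȳ_str) = 0.22478852.
Var(ȳ_srs) = (1 − 3376/28199)·989/3376 = 0.25787807.
deff = 0.22478852 / 0.25787807 = 0.8717.

0.8717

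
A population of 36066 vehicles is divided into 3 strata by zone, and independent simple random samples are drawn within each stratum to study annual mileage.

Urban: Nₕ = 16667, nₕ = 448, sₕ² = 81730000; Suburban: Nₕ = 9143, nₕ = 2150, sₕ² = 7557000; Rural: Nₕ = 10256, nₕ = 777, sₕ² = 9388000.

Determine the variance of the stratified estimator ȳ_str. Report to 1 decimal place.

Var(ȳ_str) = Σₕ Wₕ²(1 − fₕ)sₕ²/nₕ with Wₕ = Nₕ/N, N = 36066.
Urban: Wₕ = 0.46212499; term = 0.46212499²·(1 − 0.02687946)·81730000/448 = 37913.077.
Suburban: Wₕ = 0.25350746; term = 0.25350746²·(1 − 0.23515258)·7557000/2150 = 172.76957.
Rural: Wₕ = 0.28436755; term = 0.28436755²·(1 − 0.07576053)·9388000/777 = 903.01849.
Sum = 38988.865.

38988.9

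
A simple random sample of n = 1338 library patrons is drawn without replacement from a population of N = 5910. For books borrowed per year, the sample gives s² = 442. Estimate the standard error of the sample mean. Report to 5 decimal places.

Under SRS without replacement, Var(ȳ) = (1 − f)·s²/n with f = n/N = 1338/5910 = 0.22639594.
Var(ȳ) = (1 − 0.22639594)·442/1338 = 0.77360406·0.3303438 = 0.2555553.
SE(ȳ) = √(0.2555553) = 0.50552.

0.50552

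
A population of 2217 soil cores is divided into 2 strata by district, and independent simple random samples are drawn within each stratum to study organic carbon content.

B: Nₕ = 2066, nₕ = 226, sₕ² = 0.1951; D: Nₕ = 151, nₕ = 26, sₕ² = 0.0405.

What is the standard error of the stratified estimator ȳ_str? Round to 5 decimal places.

Var(ȳ_str) = Σₕ Wₕ²(1 − fₕ)sₕ²/nₕ with Wₕ = Nₕ/N, N = 2217.
B: Wₕ = 0.93188994; term = 0.93188994²·(1 − 0.10939013)·0.1951/226 = 6.6767572 × 10^-4.
D: Wₕ = 0.06811006; term = 0.06811006²·(1 − 0.17218543)·0.0405/26 = 5.9818738 × 10^-6.
Sum = 6.7365759 × 10^-4.
SE = √(6.7365759 × 10^-4) = 0.02595.

0.02595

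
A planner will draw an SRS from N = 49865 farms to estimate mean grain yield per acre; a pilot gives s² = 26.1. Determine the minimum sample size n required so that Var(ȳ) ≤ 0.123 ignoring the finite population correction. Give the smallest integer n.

Without fpc, n₀ = s²/D = 26.1/0.123 = 212.1951.
Rounding up, n = 213.

213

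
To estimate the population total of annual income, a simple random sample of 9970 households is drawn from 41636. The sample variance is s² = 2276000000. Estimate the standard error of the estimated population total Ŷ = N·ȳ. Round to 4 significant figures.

1.735 × 10^7

Var(Ŷ) = N²·Var(ȳ) = N²·(1 − n/N)·s²/n.
f = 9970/41636 = 0.23945624; Var(ȳ) = 0.76054376·2276000000/9970 = 173620.62.
Var(Ŷ) = 41636² · 173620.62 = 3.0098115 × 10^14.
SE(Ŷ) = √(3.0098115 × 10^14) = 1.735 × 10^7.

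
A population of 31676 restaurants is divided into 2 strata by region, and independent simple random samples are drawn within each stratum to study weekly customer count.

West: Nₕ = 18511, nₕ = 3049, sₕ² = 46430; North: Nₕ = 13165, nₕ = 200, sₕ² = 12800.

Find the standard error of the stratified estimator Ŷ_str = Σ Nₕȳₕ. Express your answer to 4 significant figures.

Var(Ŷ_str) = Σₕ Nₕ²(1 − fₕ)sₕ²/nₕ.
West: 18511²·(1 − 3049/18511)·46430/3049 = 4.3584976 × 10^9.
North: 13165²·(1 − 200/13165)·12800/200 = 1.092379 × 10^10.
Sum = 1.5282288 × 10^10.
SE = √(1.5282288 × 10^10) = 123600.

123600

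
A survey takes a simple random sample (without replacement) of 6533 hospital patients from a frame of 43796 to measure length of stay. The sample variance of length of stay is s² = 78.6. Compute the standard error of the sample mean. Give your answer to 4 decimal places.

Under SRS without replacement, Var(ȳ) = (1 − f)·s²/n with f = n/N = 6533/43796 = 0.14916887.
Var(ȳ) = (1 − 0.14916887)·78.6/6533 = 0.85083113·0.012031226 = 0.010236542.
SE(ȳ) = √(0.010236542) = 0.1012.

0.1012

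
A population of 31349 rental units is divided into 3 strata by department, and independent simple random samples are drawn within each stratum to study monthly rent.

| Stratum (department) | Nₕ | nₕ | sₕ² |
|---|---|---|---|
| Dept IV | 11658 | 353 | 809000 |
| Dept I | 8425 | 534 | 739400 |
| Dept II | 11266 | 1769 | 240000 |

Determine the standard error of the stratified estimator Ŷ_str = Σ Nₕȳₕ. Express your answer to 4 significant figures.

Var(Ŷ_str) = Σₕ Nₕ²(1 − fₕ)sₕ²/nₕ.
Dept IV: 11658²·(1 − 353/11658)·809000/353 = 3.0204276 × 10^11.
Dept I: 8425²·(1 − 534/8425)·739400/534 = 9.2053465 × 10^10.
Dept II: 11266²·(1 − 1769/11266)·240000/1769 = 1.4515754 × 10^10.
Sum = 4.0861198 × 10^11.
SE = √(4.0861198 × 10^11) = 639200.

639200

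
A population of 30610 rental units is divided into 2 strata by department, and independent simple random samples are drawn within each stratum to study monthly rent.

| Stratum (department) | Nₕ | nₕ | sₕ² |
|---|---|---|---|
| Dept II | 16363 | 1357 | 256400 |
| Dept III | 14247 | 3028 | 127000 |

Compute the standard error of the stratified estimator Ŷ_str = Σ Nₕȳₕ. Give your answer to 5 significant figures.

Var(Ŷ_str) = Σₕ Nₕ²(1 − fₕ)sₕ²/nₕ.
Dept II: 16363²·(1 − 1357/16363)·256400/1357 = 4.6394452 × 10^10.
Dept III: 14247²·(1 − 3028/14247)·127000/3028 = 6.7038675 × 10^9.
Sum = 5.309832 × 10^10.
SE = √(5.309832 × 10^10) = 230430.

230430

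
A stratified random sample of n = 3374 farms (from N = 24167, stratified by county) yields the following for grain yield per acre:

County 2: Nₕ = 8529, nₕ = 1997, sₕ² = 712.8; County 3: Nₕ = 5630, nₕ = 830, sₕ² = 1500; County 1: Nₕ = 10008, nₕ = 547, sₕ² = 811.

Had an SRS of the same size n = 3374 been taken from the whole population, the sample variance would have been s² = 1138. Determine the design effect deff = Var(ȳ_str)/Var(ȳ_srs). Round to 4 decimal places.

1.2338

Var(ȳ_str) = Σ Wₕ²(1−fₕ)sₕ²/nₕ with Wₕ = Nₕ/24167:
  County 2: (8529/24167)²·(1−1997/8529)·712.8/1997 = 0.034047751
  County 3: (5630/24167)²·(1−830/5630)·1500/830 = 0.083621377
  County 1: (10008/24167)²·(1−547/10008)·811/547 = 0.24036564
  → Var(ȳ_str) = 0.35803477.
Var(ȳ_srs) = (1 − 3374/24167)·1138/3374 = 0.29019612.
deff = 0.35803477 / 0.29019612 = 1.2338.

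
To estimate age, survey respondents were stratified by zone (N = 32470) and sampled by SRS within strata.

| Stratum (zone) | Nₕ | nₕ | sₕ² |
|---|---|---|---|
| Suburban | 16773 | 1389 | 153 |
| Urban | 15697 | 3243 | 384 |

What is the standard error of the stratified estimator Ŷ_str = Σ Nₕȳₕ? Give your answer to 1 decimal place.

7181.3

Var(Ŷ_str) = Σₕ Nₕ²(1 − fₕ)sₕ²/nₕ.
Suburban: 16773²·(1 − 1389/16773)·153/1389 = 2.8422953 × 10^7.
Urban: 15697²·(1 − 3243/15697)·384/3243 = 2.3147804 × 10^7.
Sum = 5.1570757 × 10^7.
SE = √(5.1570757 × 10^7) = 7181.3.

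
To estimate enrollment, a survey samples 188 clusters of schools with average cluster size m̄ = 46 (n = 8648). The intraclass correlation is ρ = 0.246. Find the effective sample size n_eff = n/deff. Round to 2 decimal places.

716.49

deff = 1 + (46 − 1)·0.246 = 1 + 11.07 = 12.07.
n_eff = 8648 / 12.07 = 716.49.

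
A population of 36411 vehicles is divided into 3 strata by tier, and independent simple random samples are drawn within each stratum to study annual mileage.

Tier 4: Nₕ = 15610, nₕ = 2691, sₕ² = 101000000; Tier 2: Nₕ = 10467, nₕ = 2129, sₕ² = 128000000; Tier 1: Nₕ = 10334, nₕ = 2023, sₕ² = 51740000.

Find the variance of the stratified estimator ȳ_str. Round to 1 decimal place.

11323.8

Var(ȳ_str) = Σₕ Wₕ²(1 − fₕ)sₕ²/nₕ with Wₕ = Nₕ/N, N = 36411.
Tier 4: Wₕ = 0.42871660; term = 0.42871660²·(1 − 0.17238949)·101000000/2691 = 5709.1869.
Tier 2: Wₕ = 0.28746807; term = 0.28746807²·(1 − 0.20340117)·128000000/2129 = 3957.7942.
Tier 1: Wₕ = 0.28381533; term = 0.28381533²·(1 − 0.19576156)·51740000/2023 = 1656.8648.
Sum = 11323.846.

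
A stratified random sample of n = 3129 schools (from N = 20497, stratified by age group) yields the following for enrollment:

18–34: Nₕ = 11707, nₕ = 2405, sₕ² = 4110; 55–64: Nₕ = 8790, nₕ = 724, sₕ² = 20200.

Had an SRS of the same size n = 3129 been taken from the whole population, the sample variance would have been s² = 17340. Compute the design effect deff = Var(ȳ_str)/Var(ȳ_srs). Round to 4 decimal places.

1.0970

Var(ȳ_str) = Σ Wₕ²(1−fₕ)sₕ²/nₕ with Wₕ = Nₕ/20497:
  18–34: (11707/20497)²·(1−2405/11707)·4110/2405 = 0.44296365
  55–64: (8790/20497)²·(1−724/8790)·20200/724 = 4.7084644
  → Var(ȳ_str) = 5.1514281.
Var(ȳ_srs) = (1 − 3129/20497)·17340/3129 = 4.6957292.
deff = 5.1514281 / 4.6957292 = 1.0970.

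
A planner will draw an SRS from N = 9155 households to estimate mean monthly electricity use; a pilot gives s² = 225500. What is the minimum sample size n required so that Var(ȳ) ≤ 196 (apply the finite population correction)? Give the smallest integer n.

1023

Without fpc, n₀ = s²/D = 225500/196 = 1150.5102.
With fpc, (1 − n/N)·s²/n ≤ D requires n ≥ n₀/(1 + n₀/N) = 1150.5102/(1 + 1150.5102/9155) = 1022.0669.
Rounding up, n = 1023.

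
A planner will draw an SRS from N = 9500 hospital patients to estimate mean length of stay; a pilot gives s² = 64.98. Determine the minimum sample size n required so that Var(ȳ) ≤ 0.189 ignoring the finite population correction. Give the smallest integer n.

Without fpc, n₀ = s²/D = 64.98/0.189 = 343.8095.
Rounding up, n = 344.

344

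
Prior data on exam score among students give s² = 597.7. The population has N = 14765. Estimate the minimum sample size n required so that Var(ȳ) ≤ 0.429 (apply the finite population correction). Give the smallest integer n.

Without fpc, n₀ = s²/D = 597.7/0.429 = 1393.2401.
With fpc, (1 − n/N)·s²/n ≤ D requires n ≥ n₀/(1 + n₀/N) = 1393.2401/(1 + 1393.2401/14765) = 1273.1083.
Rounding up, n = 1274.

1274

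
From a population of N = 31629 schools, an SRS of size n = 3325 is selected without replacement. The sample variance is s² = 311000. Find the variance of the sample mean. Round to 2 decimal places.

Under SRS without replacement, Var(ȳ) = (1 − f)·s²/n with f = n/N = 3325/31629 = 0.10512504.
Var(ȳ) = (1 − 0.10512504)·311000/3325 = 0.89487496·93.533835 = 83.701086.

83.70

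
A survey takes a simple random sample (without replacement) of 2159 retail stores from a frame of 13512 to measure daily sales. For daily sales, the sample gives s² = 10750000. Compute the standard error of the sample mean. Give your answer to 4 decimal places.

Under SRS without replacement, Var(ȳ) = (1 − f)·s²/n with f = n/N = 2159/13512 = 0.15978390.
Var(ȳ) = (1 − 0.15978390)·10750000/2159 = 0.84021610·4979.157 = 4183.5679.
SE(ȳ) = √(4183.5679) = 64.6805.

64.6805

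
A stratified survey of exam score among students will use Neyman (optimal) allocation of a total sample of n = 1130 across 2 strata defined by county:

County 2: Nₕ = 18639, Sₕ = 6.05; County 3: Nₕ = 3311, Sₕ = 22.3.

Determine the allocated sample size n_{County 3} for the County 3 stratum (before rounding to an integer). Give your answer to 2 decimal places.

Neyman allocation: nₕ = n·NₕSₕ / Σⱼ NⱼSⱼ.
Σ NⱼSⱼ = 18639·6.05 + 3311·22.3 = 186601.25.
n_{County 3} = 1130·3311·22.3 / 186601.25 = 447.12.

447.12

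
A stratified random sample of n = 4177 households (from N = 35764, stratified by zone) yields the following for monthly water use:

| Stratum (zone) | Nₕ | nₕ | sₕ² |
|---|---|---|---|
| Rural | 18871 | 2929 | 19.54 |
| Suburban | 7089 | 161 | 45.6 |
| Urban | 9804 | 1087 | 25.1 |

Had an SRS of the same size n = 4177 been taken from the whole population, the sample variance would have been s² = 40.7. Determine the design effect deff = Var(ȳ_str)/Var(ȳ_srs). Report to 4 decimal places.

Var(ȳ_str) = Σ Wₕ²(1−fₕ)sₕ²/nₕ with Wₕ = Nₕ/35764:
  Rural: (18871/35764)²·(1−2929/18871)·19.54/2929 = 0.0015691004
  Suburban: (7089/35764)²·(1−161/7089)·45.6/161 = 0.01087526
  Urban: (9804/35764)²·(1−1087/9804)·25.1/1087 = 0.0015428452
  → Var(ȳ_str) = 0.013987206.
Var(ȳ_srs) = (1 − 4177/35764)·40.7/4177 = 0.0086058194.
deff = 0.013987206 / 0.0086058194 = 1.6253.

1.6253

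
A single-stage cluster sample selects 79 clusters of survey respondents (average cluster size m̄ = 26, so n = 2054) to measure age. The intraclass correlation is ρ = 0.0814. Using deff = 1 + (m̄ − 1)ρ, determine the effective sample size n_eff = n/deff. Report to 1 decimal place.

676.8

deff = 1 + (26 − 1)·0.0814 = 1 + 2.035 = 3.035.
n_eff = 2054 / 3.035 = 676.8.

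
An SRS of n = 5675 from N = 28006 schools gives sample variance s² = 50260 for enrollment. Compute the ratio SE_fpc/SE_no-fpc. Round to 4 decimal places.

0.8930

f = n/N = 5675/28006 = 0.20263515.
SE_no-fpc = √(s²/n) = 2.9759684; SE_fpc = √((1−f)s²/n) = 2.6573995.
Ratio = √(1−f) = 0.89295288.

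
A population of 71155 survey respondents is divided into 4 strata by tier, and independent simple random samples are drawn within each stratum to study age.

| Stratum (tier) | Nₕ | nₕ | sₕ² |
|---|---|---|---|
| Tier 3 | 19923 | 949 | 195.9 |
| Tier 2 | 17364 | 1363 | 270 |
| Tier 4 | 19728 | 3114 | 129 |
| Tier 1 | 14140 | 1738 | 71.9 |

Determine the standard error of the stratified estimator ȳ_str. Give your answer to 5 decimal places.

Var(ȳ_str) = Σₕ Wₕ²(1 − fₕ)sₕ²/nₕ with Wₕ = Nₕ/N, N = 71155.
Tier 3: Wₕ = 0.27999438; term = 0.27999438²·(1 − 0.04763339)·195.9/949 = 0.015412426.
Tier 2: Wₕ = 0.24403064; term = 0.24403064²·(1 − 0.07849574)·270/1363 = 0.010870611.
Tier 4: Wₕ = 0.27725388; term = 0.27725388²·(1 − 0.15784672)·129/3114 = 0.0026817453.
Tier 1: Wₕ = 0.19872110; term = 0.19872110²·(1 − 0.12291372)·71.9/1738 = 0.0014328786.
Sum = 0.030397661.
SE = √(0.030397661) = 0.17435.

0.17435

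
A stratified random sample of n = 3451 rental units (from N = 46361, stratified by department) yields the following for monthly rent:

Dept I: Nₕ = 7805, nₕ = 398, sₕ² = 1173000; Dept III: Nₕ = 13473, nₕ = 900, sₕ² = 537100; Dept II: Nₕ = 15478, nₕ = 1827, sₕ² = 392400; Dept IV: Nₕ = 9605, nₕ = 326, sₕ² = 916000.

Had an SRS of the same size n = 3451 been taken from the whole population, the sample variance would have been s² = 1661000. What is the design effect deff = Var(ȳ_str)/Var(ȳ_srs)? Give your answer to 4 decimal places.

Var(ȳ_str) = Σ Wₕ²(1−fₕ)sₕ²/nₕ with Wₕ = Nₕ/46361:
  Dept I: (7805/46361)²·(1−398/7805)·1173000/398 = 79.272874
  Dept III: (13473/46361)²·(1−900/13473)·537100/900 = 47.033823
  Dept II: (15478/46361)²·(1−1827/15478)·392400/1827 = 21.113691
  Dept IV: (9605/46361)²·(1−326/9605)·916000/326 = 116.51205
  → Var(ȳ_str) = 263.93244.
Var(ȳ_srs) = (1 − 3451/46361)·1661000/3451 = 445.48224.
deff = 263.93244 / 445.48224 = 0.5925.

0.5925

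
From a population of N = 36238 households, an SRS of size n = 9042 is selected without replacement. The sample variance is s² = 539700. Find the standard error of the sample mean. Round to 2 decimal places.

Under SRS without replacement, Var(ȳ) = (1 − f)·s²/n with f = n/N = 9042/36238 = 0.24951708.
Var(ȳ) = (1 − 0.24951708)·539700/9042 = 0.75048292·59.688122 = 44.794916.
SE(ȳ) = √(44.794916) = 6.69.

6.69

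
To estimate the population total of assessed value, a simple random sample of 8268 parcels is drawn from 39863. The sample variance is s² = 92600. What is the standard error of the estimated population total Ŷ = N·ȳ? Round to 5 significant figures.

Var(Ŷ) = N²·Var(ȳ) = N²·(1 − n/N)·s²/n.
f = 8268/39863 = 0.20741038; Var(ȳ) = 0.79258962·92600/8268 = 8.8768504.
Var(Ŷ) = 39863² · 8.8768504 = 1.4105837 × 10^10.
SE(Ŷ) = √(1.4105837 × 10^10) = 118770.

118770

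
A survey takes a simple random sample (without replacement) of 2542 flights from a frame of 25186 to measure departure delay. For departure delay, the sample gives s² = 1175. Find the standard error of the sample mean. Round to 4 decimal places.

Under SRS without replacement, Var(ȳ) = (1 − f)·s²/n with f = n/N = 2542/25186 = 0.10092909.
Var(ȳ) = (1 − 0.10092909)·1175/2542 = 0.89907091·0.46223446 = 0.41558156.
SE(ȳ) = √(0.41558156) = 0.6447.

0.6447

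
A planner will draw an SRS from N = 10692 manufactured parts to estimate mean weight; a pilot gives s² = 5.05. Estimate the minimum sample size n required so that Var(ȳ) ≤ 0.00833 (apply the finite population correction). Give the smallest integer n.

574

Without fpc, n₀ = s²/D = 5.05/0.00833 = 606.2425.
With fpc, (1 − n/N)·s²/n ≤ D requires n ≥ n₀/(1 + n₀/N) = 606.2425/(1 + 606.2425/10692) = 573.7127.
Rounding up, n = 574.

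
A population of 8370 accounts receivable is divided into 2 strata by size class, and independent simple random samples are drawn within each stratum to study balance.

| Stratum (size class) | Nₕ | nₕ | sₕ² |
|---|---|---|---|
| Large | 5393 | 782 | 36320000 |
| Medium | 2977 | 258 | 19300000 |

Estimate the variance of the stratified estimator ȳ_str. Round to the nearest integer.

25129

Var(ȳ_str) = Σₕ Wₕ²(1 − fₕ)sₕ²/nₕ with Wₕ = Nₕ/N, N = 8370.
Large: Wₕ = 0.64432497; term = 0.64432497²·(1 − 0.14500278)·36320000/782 = 16485.94.
Medium: Wₕ = 0.35567503; term = 0.35567503²·(1 − 0.08666443)·19300000/258 = 8643.2033.
Sum = 25129.143.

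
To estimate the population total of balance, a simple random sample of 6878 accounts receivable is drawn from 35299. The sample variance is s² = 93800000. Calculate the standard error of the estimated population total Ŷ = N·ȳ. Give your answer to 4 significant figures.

3.699 × 10^6

Var(Ŷ) = N²·Var(ȳ) = N²·(1 − n/N)·s²/n.
f = 6878/35299 = 0.19484971; Var(ȳ) = 0.80515029·93800000/6878 = 10980.386.
Var(Ŷ) = 35299² · 10980.386 = 1.3681774 × 10^13.
SE(Ŷ) = √(1.3681774 × 10^13) = 3.699 × 10^6.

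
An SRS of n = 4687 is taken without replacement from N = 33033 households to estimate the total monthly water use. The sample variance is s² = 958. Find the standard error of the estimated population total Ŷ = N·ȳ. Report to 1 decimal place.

13834.2

Var(Ŷ) = N²·Var(ȳ) = N²·(1 − n/N)·s²/n.
f = 4687/33033 = 0.14188841; Var(ȳ) = 0.85811159·958/4687 = 0.17539383.
Var(Ŷ) = 33033² · 0.17539383 = 1.9138608 × 10^8.
SE(Ŷ) = √(1.9138608 × 10^8) = 13834.2.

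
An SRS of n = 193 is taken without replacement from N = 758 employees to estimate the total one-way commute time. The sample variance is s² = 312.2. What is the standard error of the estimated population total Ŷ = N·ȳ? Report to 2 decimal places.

832.33

Var(Ŷ) = N²·Var(ȳ) = N²·(1 − n/N)·s²/n.
f = 193/758 = 0.25461741; Var(ȳ) = 0.74538259·312.2/193 = 1.2057432.
Var(Ŷ) = 758² · 1.2057432 = 692776.64.
SE(Ŷ) = √(692776.64) = 832.33.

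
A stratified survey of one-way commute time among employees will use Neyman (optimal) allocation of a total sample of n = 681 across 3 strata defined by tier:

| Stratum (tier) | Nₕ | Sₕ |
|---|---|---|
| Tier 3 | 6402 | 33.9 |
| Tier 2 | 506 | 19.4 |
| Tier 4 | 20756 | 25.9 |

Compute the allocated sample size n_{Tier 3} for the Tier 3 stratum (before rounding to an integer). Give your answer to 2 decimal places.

Neyman allocation: nₕ = n·NₕSₕ / Σⱼ NⱼSⱼ.
Σ NⱼSⱼ = 6402·33.9 + 506·19.4 + 20756·25.9 = 764424.6.
n_{Tier 3} = 681·6402·33.9 / 764424.6 = 193.34.

193.34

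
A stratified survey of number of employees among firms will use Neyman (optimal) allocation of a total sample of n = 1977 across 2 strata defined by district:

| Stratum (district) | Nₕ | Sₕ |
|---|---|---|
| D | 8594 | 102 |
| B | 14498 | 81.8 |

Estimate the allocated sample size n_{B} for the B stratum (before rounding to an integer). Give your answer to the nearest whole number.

1137

Neyman allocation: nₕ = n·NₕSₕ / Σⱼ NⱼSⱼ.
Σ NⱼSⱼ = 8594·102 + 14498·81.8 = 2.0625244 × 10^6.
n_{B} = 1977·14498·81.8 / (2.0625244 × 10^6) = 1137.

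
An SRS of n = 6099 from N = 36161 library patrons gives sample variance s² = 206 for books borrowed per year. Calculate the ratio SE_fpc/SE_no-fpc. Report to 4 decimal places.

0.9118

f = n/N = 6099/36161 = 0.16866237.
SE_no-fpc = √(s²/n) = 0.18378256; SE_fpc = √((1−f)s²/n) = 0.16756874.
Ratio = √(1−f) = 0.91177718.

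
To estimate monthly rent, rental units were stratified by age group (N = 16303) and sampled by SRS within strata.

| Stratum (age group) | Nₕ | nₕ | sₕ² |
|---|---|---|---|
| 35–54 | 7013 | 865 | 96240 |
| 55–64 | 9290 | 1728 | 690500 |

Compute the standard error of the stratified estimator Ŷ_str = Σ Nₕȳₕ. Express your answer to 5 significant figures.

181300

Var(Ŷ_str) = Σₕ Nₕ²(1 − fₕ)sₕ²/nₕ.
35–54: 7013²·(1 − 865/7013)·96240/865 = 4.7970827 × 10^9.
55–64: 9290²·(1 − 1728/9290)·690500/1728 = 2.8071934 × 10^10.
Sum = 3.2869017 × 10^10.
SE = √(3.2869017 × 10^10) = 181300.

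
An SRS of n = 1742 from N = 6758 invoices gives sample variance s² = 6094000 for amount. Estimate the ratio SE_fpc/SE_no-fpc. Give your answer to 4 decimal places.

f = n/N = 1742/6758 = 0.25776857.
SE_no-fpc = √(s²/n) = 59.146241; SE_fpc = √((1−f)s²/n) = 50.956175.
Ratio = √(1−f) = 0.86152854.

0.8615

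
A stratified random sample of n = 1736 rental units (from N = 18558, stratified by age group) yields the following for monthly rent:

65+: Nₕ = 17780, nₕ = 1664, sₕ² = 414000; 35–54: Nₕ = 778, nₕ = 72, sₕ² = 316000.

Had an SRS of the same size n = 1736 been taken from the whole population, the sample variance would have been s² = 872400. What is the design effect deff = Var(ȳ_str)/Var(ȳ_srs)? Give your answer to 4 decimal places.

Var(ȳ_str) = Σ Wₕ²(1−fₕ)sₕ²/nₕ with Wₕ = Nₕ/18558:
  65+: (17780/18558)²·(1−1664/17780)·414000/1664 = 207.0016
  35–54: (778/18558)²·(1−72/778)·316000/72 = 6.9996535
  → Var(ȳ_str) = 214.00125.
Var(ȳ_srs) = (1 − 1736/18558)·872400/1736 = 455.52519.
deff = 214.00125 / 455.52519 = 0.4698.

0.4698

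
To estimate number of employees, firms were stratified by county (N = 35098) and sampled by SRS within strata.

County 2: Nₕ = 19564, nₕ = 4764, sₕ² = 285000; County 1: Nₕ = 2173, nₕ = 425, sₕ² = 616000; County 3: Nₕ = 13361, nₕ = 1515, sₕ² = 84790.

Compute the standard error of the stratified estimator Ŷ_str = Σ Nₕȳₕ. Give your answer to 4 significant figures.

Var(Ŷ_str) = Σₕ Nₕ²(1 − fₕ)sₕ²/nₕ.
County 2: 19564²·(1 − 4764/19564)·285000/4764 = 1.7321778 × 10^10.
County 1: 2173²·(1 − 425/2173)·616000/425 = 5.5054514 × 10^9.
County 3: 13361²·(1 − 1515/13361)·84790/1515 = 8.8581432 × 10^9.
Sum = 3.1685373 × 10^10.
SE = √(3.1685373 × 10^10) = 178000.

178000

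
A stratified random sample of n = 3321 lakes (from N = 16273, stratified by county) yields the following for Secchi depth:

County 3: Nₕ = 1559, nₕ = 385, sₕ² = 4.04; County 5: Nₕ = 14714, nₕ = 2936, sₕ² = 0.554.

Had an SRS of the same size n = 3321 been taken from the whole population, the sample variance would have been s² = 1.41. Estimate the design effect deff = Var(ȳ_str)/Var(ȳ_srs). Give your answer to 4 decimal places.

Var(ȳ_str) = Σ Wₕ²(1−fₕ)sₕ²/nₕ with Wₕ = Nₕ/16273:
  County 3: (1559/16273)²·(1−385/1559)·4.04/385 = 7.2526981 × 10^-5
  County 5: (14714/16273)²·(1−2936/14714)·0.554/2936 = 1.2348687 × 10^-4
  → Var(ȳ_str) = 1.9601385 × 10^-4.
Var(ȳ_srs) = (1 − 3321/16273)·1.41/3321 = 3.3792432 × 10^-4.
deff = (1.9601385 × 10^-4) / (3.3792432 × 10^-4) = 0.5801.

0.5801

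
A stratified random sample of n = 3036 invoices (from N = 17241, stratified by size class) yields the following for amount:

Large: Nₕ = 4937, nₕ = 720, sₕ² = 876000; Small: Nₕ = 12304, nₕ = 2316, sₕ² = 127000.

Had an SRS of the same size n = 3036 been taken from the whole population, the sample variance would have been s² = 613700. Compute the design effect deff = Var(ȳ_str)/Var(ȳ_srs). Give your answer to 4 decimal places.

0.6478

Var(ȳ_str) = Σ Wₕ²(1−fₕ)sₕ²/nₕ with Wₕ = Nₕ/17241:
  Large: (4937/17241)²·(1−720/4937)·876000/720 = 85.214487
  Small: (12304/17241)²·(1−2316/12304)·127000/2316 = 22.67071
  → Var(ȳ_str) = 107.8852.
Var(ȳ_srs) = (1 − 3036/17241)·613700/3036 = 166.54559.
deff = 107.8852 / 166.54559 = 0.6478.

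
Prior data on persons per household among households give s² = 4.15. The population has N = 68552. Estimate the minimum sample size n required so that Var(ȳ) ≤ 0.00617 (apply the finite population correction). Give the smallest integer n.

Without fpc, n₀ = s²/D = 4.15/0.00617 = 672.6094.
With fpc, (1 − n/N)·s²/n ≤ D requires n ≥ n₀/(1 + n₀/N) = 672.6094/(1 + 672.6094/68552) = 666.0741.
Rounding up, n = 667.

667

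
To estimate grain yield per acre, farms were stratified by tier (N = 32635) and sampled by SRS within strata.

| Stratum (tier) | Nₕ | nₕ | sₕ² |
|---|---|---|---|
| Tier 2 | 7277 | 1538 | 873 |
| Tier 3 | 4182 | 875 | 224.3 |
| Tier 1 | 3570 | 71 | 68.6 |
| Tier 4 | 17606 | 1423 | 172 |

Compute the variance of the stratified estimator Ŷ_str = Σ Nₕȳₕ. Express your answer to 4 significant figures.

7.376 × 10^7

Var(Ŷ_str) = Σₕ Nₕ²(1 − fₕ)sₕ²/nₕ.
Tier 2: 7277²·(1 − 1538/7277)·873/1538 = 2.3705357 × 10^7.
Tier 3: 4182²·(1 − 875/4182)·224.3/875 = 3.5451894 × 10^6.
Tier 1: 3570²·(1 − 71/3570)·68.6/71 = 1.2069184 × 10^7.
Tier 4: 17606²·(1 − 1423/17606)·172/1423 = 3.4438425 × 10^7.
Sum = 7.3758155 × 10^7.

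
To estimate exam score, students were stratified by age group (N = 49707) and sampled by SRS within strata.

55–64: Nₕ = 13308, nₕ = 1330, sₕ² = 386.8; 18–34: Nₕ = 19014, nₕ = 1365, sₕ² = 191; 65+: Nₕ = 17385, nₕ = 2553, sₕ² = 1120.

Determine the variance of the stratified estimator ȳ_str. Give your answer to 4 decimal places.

0.0836

Var(ȳ_str) = Σₕ Wₕ²(1 − fₕ)sₕ²/nₕ with Wₕ = Nₕ/N, N = 49707.
55–64: Wₕ = 0.26772889; term = 0.26772889²·(1 − 0.09993989)·386.8/1330 = 0.018762764.
18–34: Wₕ = 0.38252158; term = 0.38252158²·(1 − 0.07178921)·191/1365 = 0.019004621.
65+: Wₕ = 0.34974953; term = 0.34974953²·(1 − 0.14685073)·1120/2553 = 0.045783239.
Sum = 0.083550624.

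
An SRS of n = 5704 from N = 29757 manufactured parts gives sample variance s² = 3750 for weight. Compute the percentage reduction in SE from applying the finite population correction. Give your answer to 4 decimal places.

10.0937

f = n/N = 5704/29757 = 0.19168599.
SE_no-fpc = √(s²/n) = 0.81082266; SE_fpc = √((1−f)s²/n) = 0.72898053.
Ratio = √(1−f) = 0.89906285. Reduction = 100·(1 − 0.89906285) = 10.0937%.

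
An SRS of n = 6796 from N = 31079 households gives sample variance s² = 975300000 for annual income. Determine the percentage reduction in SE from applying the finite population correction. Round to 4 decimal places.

f = n/N = 6796/31079 = 0.21866855.
SE_no-fpc = √(s²/n) = 378.82831; SE_fpc = √((1−f)s²/n) = 334.85754.
Ratio = √(1−f) = 0.88392955. Reduction = 100·(1 − 0.88392955) = 11.6070%.

11.6070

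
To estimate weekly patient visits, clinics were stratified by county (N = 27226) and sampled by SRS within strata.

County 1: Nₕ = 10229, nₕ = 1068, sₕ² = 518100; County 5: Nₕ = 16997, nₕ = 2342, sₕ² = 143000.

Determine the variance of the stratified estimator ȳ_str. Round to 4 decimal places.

Var(ȳ_str) = Σₕ Wₕ²(1 − fₕ)sₕ²/nₕ with Wₕ = Nₕ/N, N = 27226.
County 1: Wₕ = 0.37570704; term = 0.37570704²·(1 − 0.10440903)·518100/1068 = 61.326859.
County 5: Wₕ = 0.62429296; term = 0.62429296²·(1 − 0.13778902)·143000/2342 = 20.518214.
Sum = 81.845073.

81.8451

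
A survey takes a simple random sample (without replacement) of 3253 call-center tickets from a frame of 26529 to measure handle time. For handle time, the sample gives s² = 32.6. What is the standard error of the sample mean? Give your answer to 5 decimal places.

Under SRS without replacement, Var(ȳ) = (1 − f)·s²/n with f = n/N = 3253/26529 = 0.12262053.
Var(ȳ) = (1 − 0.12262053)·32.6/3253 = 0.87737947·0.010021519 = 0.0087926747.
SE(ȳ) = √(0.0087926747) = 0.09377.

0.09377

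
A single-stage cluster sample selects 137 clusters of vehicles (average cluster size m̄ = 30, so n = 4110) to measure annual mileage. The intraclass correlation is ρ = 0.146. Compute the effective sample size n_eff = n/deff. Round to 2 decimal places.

785.25

deff = 1 + (30 − 1)·0.146 = 1 + 4.234 = 5.234.
n_eff = 4110 / 5.234 = 785.25.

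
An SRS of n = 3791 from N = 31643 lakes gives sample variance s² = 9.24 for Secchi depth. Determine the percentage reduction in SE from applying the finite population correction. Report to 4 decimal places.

6.1813

f = n/N = 3791/31643 = 0.11980533.
SE_no-fpc = √(s²/n) = 0.049369541; SE_fpc = √((1−f)s²/n) = 0.046317857.
Ratio = √(1−f) = 0.93818691. Reduction = 100·(1 − 0.93818691) = 6.1813%.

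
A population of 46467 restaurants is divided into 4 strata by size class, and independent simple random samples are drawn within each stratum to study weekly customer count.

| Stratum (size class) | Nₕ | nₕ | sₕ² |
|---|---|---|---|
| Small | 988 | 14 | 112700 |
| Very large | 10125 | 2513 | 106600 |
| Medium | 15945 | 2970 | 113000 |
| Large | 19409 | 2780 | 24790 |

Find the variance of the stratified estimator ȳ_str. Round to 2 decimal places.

10.08

Var(ȳ_str) = Σₕ Wₕ²(1 − fₕ)sₕ²/nₕ with Wₕ = Nₕ/N, N = 46467.
Small: Wₕ = 0.02126240; term = 0.02126240²·(1 − 0.01417004)·112700/14 = 3.5877528.
Very large: Wₕ = 0.21789657; term = 0.21789657²·(1 − 0.24819753)·106600/2513 = 1.5141512.
Medium: Wₕ = 0.34314675; term = 0.34314675²·(1 − 0.18626529)·113000/2970 = 3.6455631.
Large: Wₕ = 0.41769428; term = 0.41769428²·(1 − 0.14323252)·24790/2780 = 1.3329435.
Sum = 10.080411.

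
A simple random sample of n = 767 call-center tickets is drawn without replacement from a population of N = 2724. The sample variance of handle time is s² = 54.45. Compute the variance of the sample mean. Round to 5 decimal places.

0.05100

Under SRS without replacement, Var(ȳ) = (1 − f)·s²/n with f = n/N = 767/2724 = 0.28157122.
Var(ȳ) = (1 − 0.28157122)·54.45/767 = 0.71842878·0.070990874 = 0.051001887.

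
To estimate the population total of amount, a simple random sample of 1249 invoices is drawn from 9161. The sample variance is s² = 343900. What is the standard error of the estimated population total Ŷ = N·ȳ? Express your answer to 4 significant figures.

Var(Ŷ) = N²·Var(ȳ) = N²·(1 − n/N)·s²/n.
f = 1249/9161 = 0.13633883; Var(ȳ) = 0.86366117·343900/1249 = 237.8007.
Var(Ŷ) = 9161² · 237.8007 = 1.9957167 × 10^10.
SE(Ŷ) = √(1.9957167 × 10^10) = 141300.

141300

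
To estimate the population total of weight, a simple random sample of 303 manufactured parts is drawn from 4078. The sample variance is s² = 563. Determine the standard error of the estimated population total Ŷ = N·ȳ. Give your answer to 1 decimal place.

Var(Ŷ) = N²·Var(ȳ) = N²·(1 − n/N)·s²/n.
f = 303/4078 = 0.07430113; Var(ȳ) = 0.92569887·563/303 = 1.7200279.
Var(Ŷ) = 4078² · 1.7200279 = 2.8604208 × 10^7.
SE(Ŷ) = √(2.8604208 × 10^7) = 5348.3.

5348.3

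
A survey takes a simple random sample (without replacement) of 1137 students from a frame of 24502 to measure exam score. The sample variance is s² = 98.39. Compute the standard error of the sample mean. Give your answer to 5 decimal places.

0.28726

Under SRS without replacement, Var(ȳ) = (1 − f)·s²/n with f = n/N = 1137/24502 = 0.04640438.
Var(ȳ) = (1 − 0.04640438)·98.39/1137 = 0.95359562·0.086534741 = 0.08251915.
SE(ȳ) = √(0.08251915) = 0.28726.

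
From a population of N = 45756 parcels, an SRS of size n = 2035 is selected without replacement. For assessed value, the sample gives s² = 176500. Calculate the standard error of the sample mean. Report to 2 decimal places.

Under SRS without replacement, Var(ȳ) = (1 − f)·s²/n with f = n/N = 2035/45756 = 0.04447504.
Var(ȳ) = (1 − 0.04447504)·176500/2035 = 0.95552496·86.732187 = 82.874769.
SE(ȳ) = √(82.874769) = 9.10.

9.10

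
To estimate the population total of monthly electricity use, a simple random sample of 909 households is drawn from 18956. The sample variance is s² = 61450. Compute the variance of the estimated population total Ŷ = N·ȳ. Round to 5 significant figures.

Var(Ŷ) = N²·Var(ȳ) = N²·(1 − n/N)·s²/n.
f = 909/18956 = 0.04795315; Var(ȳ) = 0.95204685·61450/909 = 64.360043.
Var(Ŷ) = 18956² · 64.360043 = 2.312649 × 10^10.

2.3126 × 10^10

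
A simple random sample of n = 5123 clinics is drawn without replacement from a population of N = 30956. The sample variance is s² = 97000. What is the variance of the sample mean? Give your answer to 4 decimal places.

Under SRS without replacement, Var(ȳ) = (1 − f)·s²/n with f = n/N = 5123/30956 = 0.16549296.
Var(ȳ) = (1 − 0.16549296)·97000/5123 = 0.83450704·18.934218 = 15.800738.

15.8007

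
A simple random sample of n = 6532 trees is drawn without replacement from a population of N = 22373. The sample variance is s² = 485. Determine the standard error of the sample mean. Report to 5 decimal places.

0.22929

Under SRS without replacement, Var(ȳ) = (1 − f)·s²/n with f = n/N = 6532/22373 = 0.29195906.
Var(ȳ) = (1 − 0.29195906)·485/6532 = 0.70804094·0.074249847 = 0.052571932.
SE(ȳ) = √(0.052571932) = 0.22929.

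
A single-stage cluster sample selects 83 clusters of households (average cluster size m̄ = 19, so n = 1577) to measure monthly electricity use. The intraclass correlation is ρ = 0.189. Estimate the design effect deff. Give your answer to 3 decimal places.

deff = 1 + (19 − 1)·0.189 = 1 + 3.402 = 4.402.

4.402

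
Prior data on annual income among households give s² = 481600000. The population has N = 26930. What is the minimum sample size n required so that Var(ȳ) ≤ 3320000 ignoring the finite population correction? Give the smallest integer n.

Without fpc, n₀ = s²/D = 481600000/3320000 = 145.0602.
Rounding up, n = 146.

146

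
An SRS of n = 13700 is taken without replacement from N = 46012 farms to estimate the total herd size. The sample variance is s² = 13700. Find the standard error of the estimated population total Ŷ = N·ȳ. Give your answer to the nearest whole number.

38558

Var(Ŷ) = N²·Var(ȳ) = N²·(1 − n/N)·s²/n.
f = 13700/46012 = 0.29774841; Var(ȳ) = 0.70225159·13700/13700 = 0.70225159.
Var(Ŷ) = 46012² · 0.70225159 = 1.4867398 × 10^9.
SE(Ŷ) = √(1.4867398 × 10^9) = 38558.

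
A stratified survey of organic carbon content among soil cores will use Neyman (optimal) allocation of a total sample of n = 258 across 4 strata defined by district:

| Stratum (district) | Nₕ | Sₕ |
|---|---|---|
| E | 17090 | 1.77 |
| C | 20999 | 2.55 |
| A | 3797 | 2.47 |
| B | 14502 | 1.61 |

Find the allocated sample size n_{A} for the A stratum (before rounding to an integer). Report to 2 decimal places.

Neyman allocation: nₕ = n·NₕSₕ / Σⱼ NⱼSⱼ.
Σ NⱼSⱼ = 17090·1.77 + 20999·2.55 + 3797·2.47 + 14502·1.61 = 116523.56.
n_{A} = 258·3797·2.47 / 116523.56 = 20.77.

20.77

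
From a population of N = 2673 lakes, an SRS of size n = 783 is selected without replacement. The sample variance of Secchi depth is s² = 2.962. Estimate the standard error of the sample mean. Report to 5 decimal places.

Under SRS without replacement, Var(ȳ) = (1 − f)·s²/n with f = n/N = 783/2673 = 0.29292929.
Var(ȳ) = (1 − 0.29292929)·2.962/783 = 0.70707071·0.0037828863 = 0.0026747681.
SE(ȳ) = √(0.0026747681) = 0.05172.

0.05172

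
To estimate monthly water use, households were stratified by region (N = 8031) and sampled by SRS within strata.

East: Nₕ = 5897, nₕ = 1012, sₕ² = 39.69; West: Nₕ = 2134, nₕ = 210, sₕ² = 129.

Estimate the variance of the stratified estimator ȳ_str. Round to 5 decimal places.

Var(ȳ_str) = Σₕ Wₕ²(1 − fₕ)sₕ²/nₕ with Wₕ = Nₕ/N, N = 8031.
East: Wₕ = 0.73427967; term = 0.73427967²·(1 − 0.17161268)·39.69/1012 = 0.017516891.
West: Wₕ = 0.26572033; term = 0.26572033²·(1 − 0.09840675)·129/210 = 0.039104852.
Sum = 0.056621743.

0.05662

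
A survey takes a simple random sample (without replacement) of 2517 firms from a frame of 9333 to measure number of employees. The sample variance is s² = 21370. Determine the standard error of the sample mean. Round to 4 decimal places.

2.4901

Under SRS without replacement, Var(ȳ) = (1 − f)·s²/n with f = n/N = 2517/9333 = 0.26968820.
Var(ȳ) = (1 − 0.26968820)·21370/2517 = 0.73031180·8.4902662 = 6.2005416.
SE(ȳ) = √(6.2005416) = 2.4901.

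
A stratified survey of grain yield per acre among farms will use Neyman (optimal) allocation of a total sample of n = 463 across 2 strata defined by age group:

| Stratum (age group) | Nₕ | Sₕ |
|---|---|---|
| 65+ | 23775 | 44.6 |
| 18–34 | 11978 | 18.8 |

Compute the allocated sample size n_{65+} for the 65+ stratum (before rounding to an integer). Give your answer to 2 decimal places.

Neyman allocation: nₕ = n·NₕSₕ / Σⱼ NⱼSⱼ.
Σ NⱼSⱼ = 23775·44.6 + 11978·18.8 = 1.2855514 × 10^6.
n_{65+} = 463·23775·44.6 / (1.2855514 × 10^6) = 381.90.

381.90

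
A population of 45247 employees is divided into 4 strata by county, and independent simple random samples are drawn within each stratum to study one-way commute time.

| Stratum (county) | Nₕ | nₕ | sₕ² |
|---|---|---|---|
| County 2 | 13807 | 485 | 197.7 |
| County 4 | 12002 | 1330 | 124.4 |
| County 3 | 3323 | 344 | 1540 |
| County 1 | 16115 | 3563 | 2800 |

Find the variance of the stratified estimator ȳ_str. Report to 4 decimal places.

0.1418

Var(ȳ_str) = Σₕ Wₕ²(1 − fₕ)sₕ²/nₕ with Wₕ = Nₕ/N, N = 45247.
County 2: Wₕ = 0.30514730; term = 0.30514730²·(1 − 0.03512711)·197.7/485 = 0.036623016.
County 4: Wₕ = 0.26525516; term = 0.26525516²·(1 − 0.11081486)·124.4/1330 = 0.0058517882.
County 3: Wₕ = 0.07344133; term = 0.07344133²·(1 − 0.10352091)·1540/344 = 0.021646294.
County 1: Wₕ = 0.35615621; term = 0.35615621²·(1 − 0.22109836)·2800/3563 = 0.077643637.
Sum = 0.14176474.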